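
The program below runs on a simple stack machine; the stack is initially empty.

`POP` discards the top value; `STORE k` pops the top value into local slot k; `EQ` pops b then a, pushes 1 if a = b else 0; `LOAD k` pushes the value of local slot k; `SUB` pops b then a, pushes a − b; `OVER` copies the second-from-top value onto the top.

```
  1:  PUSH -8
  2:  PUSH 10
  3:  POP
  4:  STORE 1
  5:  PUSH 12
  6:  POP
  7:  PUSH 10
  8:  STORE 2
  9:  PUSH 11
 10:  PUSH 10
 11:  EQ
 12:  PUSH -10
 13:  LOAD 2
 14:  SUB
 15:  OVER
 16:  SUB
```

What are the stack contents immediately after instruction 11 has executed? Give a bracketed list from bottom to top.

[0]

PUSH -8  -8
PUSH 10  -8 10
POP      -8
STORE 1  (empty)
PUSH 12  12
POP      (empty)
PUSH 10  10
STORE 2  (empty)
PUSH 11  11
PUSH 10  11 10
EQ       0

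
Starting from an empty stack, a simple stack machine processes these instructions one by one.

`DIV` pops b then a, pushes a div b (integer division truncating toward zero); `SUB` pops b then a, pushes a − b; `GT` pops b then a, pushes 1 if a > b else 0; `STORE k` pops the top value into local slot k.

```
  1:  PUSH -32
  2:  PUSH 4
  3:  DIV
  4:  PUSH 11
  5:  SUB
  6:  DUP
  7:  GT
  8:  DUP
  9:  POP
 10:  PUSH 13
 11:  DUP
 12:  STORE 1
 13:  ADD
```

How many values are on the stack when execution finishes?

PUSH -32  [-32]
PUSH 4    [-32, 4]
DIV       [-8]
PUSH 11   [-8, 11]
SUB       [-19]
DUP       [-19, -19]
GT        [0]
DUP       [0, 0]
POP       [0]
PUSH 13   [0, 13]
DUP       [0, 13, 13]
STORE 1   [0, 13]
ADD       [13]

1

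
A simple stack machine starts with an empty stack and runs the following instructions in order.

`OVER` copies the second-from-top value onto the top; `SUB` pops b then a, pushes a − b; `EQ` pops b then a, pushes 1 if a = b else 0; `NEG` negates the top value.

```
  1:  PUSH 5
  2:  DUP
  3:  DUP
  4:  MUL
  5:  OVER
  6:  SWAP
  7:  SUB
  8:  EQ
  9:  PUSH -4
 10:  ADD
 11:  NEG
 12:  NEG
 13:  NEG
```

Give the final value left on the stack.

PUSH 5   [5]
DUP      [5, 5]
DUP      [5, 5, 5]
MUL      [5, 25]
OVER     [5, 25, 5]
SWAP     [5, 5, 25]
SUB      [5, -20]
EQ       [0]
PUSH -4  [0, -4]
ADD      [-4]
NEG      [4]
NEG      [-4]
NEG      [4]

4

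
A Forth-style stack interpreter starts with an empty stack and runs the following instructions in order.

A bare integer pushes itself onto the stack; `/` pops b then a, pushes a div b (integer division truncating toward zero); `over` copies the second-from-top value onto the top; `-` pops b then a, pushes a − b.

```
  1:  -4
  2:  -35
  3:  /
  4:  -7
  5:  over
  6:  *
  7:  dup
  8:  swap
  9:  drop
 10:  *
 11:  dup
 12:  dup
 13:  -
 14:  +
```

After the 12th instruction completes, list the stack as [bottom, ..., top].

[0, 0, 0]

-4   -> -4
-35  -> -4 -35
/    -> 0
-7   -> 0 -7
over -> 0 -7 0
*    -> 0 0
dup  -> 0 0 0
swap -> 0 0 0
drop -> 0 0
*    -> 0
dup  -> 0 0
dup  -> 0 0 0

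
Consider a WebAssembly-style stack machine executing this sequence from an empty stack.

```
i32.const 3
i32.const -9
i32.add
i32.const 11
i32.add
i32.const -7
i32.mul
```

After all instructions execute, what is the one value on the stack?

-35

i32.const 3  -> 3
i32.const -9 -> 3 -9
i32.add      -> -6
i32.const 11 -> -6 11
i32.add      -> 5
i32.const -7 -> 5 -7
i32.mul      -> -35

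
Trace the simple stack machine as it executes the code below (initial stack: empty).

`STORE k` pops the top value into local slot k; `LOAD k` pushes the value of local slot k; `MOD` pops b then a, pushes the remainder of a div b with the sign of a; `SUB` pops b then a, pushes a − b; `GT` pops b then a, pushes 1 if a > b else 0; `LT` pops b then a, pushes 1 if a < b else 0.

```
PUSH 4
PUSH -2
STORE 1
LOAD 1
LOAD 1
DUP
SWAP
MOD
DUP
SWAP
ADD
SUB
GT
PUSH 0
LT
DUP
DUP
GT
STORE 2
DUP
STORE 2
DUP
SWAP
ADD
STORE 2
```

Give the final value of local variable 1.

-2

PUSH 4  -> [4]
PUSH -2 -> [4, -2]
STORE 1 -> [4]
LOAD 1  -> [4, -2]
LOAD 1  -> [4, -2, -2]
DUP     -> [4, -2, -2, -2]
SWAP    -> [4, -2, -2, -2]
MOD     -> [4, -2, 0]
DUP     -> [4, -2, 0, 0]
SWAP    -> [4, -2, 0, 0]
ADD     -> [4, -2, 0]
SUB     -> [4, -2]
GT      -> [1]
PUSH 0  -> [1, 0]
LT      -> [0]
DUP     -> [0, 0]
DUP     -> [0, 0, 0]
GT      -> [0, 0]
STORE 2 -> [0]
DUP     -> [0, 0]
STORE 2 -> [0]
DUP     -> [0, 0]
SWAP    -> [0, 0]
ADD     -> [0]
STORE 2 -> []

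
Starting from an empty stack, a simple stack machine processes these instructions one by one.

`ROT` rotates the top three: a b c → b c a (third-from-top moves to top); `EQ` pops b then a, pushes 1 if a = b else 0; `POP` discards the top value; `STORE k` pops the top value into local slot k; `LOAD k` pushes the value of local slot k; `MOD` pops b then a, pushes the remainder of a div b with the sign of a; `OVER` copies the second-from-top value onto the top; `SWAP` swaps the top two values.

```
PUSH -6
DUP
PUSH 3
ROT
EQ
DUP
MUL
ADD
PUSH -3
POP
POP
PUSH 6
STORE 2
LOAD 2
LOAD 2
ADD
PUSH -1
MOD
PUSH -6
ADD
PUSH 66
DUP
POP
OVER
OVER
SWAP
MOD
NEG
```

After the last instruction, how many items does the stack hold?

3

PUSH -6 → -6
DUP     → -6 -6
PUSH 3  → -6 -6 3
ROT     → -6 3 -6
EQ      → -6 0
DUP     → -6 0 0
MUL     → -6 0
ADD     → -6
PUSH -3 → -6 -3
POP     → -6
POP     → (empty)
PUSH 6  → 6
STORE 2 → (empty)
LOAD 2  → 6
LOAD 2  → 6 6
ADD     → 12
PUSH -1 → 12 -1
MOD     → 0
PUSH -6 → 0 -6
ADD     → -6
PUSH 66 → -6 66
DUP     → -6 66 66
POP     → -6 66
OVER    → -6 66 -6
OVER    → -6 66 -6 66
SWAP    → -6 66 66 -6
MOD     → -6 66 0
NEG     → -6 66 0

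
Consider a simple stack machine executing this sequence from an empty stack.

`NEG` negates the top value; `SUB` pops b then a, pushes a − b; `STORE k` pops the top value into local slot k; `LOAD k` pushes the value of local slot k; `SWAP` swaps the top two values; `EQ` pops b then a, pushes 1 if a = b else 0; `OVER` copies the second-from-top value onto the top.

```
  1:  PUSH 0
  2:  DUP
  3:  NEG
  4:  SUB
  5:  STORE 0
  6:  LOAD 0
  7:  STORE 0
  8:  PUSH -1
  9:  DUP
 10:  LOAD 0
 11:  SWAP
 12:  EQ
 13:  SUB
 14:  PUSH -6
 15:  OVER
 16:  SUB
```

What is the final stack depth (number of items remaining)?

2

PUSH 0  -> 0
DUP     -> 0 0
NEG     -> 0 0
SUB     -> 0
STORE 0 -> (empty)
LOAD 0  -> 0
STORE 0 -> (empty)
PUSH -1 -> -1
DUP     -> -1 -1
LOAD 0  -> -1 -1 0
SWAP    -> -1 0 -1
EQ      -> -1 0
SUB     -> -1
PUSH -6 -> -1 -6
OVER    -> -1 -6 -1
SUB     -> -1 -5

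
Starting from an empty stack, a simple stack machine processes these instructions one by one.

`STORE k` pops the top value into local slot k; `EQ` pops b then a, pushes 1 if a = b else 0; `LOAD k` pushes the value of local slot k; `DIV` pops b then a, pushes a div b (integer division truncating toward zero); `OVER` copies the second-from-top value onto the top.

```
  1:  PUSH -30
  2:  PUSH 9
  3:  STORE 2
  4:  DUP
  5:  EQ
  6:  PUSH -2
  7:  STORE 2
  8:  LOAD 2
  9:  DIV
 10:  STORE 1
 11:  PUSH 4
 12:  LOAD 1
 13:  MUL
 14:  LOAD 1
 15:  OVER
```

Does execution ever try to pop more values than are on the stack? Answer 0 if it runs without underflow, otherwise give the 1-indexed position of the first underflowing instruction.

PUSH -30  [-30]
PUSH 9    [-30, 9]
STORE 2   [-30]
DUP       [-30, -30]
EQ        [1]
PUSH -2   [1, -2]
STORE 2   [1]
LOAD 2    [1, -2]
DIV       [0]
STORE 1   []
PUSH 4    [4]
LOAD 1    [4, 0]
MUL       [0]
LOAD 1    [0, 0]
OVER      [0, 0, 0]

0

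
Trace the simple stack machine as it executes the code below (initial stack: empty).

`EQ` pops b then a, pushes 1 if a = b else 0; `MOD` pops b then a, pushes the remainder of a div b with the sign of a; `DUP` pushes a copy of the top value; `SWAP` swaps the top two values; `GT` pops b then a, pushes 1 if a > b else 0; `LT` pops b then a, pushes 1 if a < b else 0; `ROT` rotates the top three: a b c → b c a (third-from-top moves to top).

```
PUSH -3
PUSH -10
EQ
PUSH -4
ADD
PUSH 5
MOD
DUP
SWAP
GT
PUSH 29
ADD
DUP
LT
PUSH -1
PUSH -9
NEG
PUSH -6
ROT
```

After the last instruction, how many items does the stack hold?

PUSH -3  -> [-3]
PUSH -10 -> [-3, -10]
EQ       -> [0]
PUSH -4  -> [0, -4]
ADD      -> [-4]
PUSH 5   -> [-4, 5]
MOD      -> [-4]
DUP      -> [-4, -4]
SWAP     -> [-4, -4]
GT       -> [0]
PUSH 29  -> [0, 29]
ADD      -> [29]
DUP      -> [29, 29]
LT       -> [0]
PUSH -1  -> [0, -1]
PUSH -9  -> [0, -1, -9]
NEG      -> [0, -1, 9]
PUSH -6  -> [0, -1, 9, -6]
ROT      -> [0, 9, -6, -1]

4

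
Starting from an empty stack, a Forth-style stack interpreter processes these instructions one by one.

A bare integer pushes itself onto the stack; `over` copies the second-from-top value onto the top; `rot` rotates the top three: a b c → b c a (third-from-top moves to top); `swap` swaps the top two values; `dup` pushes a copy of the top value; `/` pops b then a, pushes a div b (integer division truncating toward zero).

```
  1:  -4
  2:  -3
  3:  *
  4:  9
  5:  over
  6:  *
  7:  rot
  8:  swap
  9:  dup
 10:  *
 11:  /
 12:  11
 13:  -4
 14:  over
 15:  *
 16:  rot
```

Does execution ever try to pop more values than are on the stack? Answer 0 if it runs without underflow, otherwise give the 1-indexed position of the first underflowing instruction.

-4   → -4
-3   → -4 -3
*    → 12
9    → 12 9
over → 12 9 12
*    → 12 108
rot  — needs 3 operands, stack has 2 → underflow

7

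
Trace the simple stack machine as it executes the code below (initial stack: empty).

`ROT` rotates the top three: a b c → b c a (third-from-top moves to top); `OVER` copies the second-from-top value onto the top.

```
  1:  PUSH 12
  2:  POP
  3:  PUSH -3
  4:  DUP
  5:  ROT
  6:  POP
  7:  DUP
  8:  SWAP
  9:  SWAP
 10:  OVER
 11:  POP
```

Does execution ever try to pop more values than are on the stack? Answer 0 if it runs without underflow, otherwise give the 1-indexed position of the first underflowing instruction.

PUSH 12 -> 12
POP     -> (empty)
PUSH -3 -> -3
DUP     -> -3 -3
ROT  — needs 3 operands, stack has 2 → underflow

5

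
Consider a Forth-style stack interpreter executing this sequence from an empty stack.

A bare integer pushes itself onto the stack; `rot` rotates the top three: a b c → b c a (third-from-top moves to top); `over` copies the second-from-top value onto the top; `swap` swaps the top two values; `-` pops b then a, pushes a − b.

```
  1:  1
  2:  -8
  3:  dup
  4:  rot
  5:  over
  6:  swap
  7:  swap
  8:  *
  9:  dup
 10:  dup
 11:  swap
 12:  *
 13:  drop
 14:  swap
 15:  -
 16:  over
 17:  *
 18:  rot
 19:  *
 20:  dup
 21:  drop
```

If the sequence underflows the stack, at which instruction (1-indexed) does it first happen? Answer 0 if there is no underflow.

18

1    → [1]
-8   → [1, -8]
dup  → [1, -8, -8]
rot  → [-8, -8, 1]
over → [-8, -8, 1, -8]
swap → [-8, -8, -8, 1]
swap → [-8, -8, 1, -8]
*    → [-8, -8, -8]
dup  → [-8, -8, -8, -8]
dup  → [-8, -8, -8, -8, -8]
swap → [-8, -8, -8, -8, -8]
*    → [-8, -8, -8, 64]
drop → [-8, -8, -8]
swap → [-8, -8, -8]
-    → [-8, 0]
over → [-8, 0, -8]
*    → [-8, 0]
rot  — needs 3 operands, stack has 2 → underflow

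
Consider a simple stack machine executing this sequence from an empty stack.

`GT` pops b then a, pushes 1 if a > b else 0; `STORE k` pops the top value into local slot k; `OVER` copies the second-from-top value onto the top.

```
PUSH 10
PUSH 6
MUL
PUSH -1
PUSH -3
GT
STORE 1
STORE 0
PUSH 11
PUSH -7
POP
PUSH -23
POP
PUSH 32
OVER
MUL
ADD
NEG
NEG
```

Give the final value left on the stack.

363

PUSH 10   10
PUSH 6    10 6
MUL       60
PUSH -1   60 -1
PUSH -3   60 -1 -3
GT        60 1
STORE 1   60
STORE 0   (empty)
PUSH 11   11
PUSH -7   11 -7
POP       11
PUSH -23  11 -23
POP       11
PUSH 32   11 32
OVER      11 32 11
MUL       11 352
ADD       363
NEG       -363
NEG       363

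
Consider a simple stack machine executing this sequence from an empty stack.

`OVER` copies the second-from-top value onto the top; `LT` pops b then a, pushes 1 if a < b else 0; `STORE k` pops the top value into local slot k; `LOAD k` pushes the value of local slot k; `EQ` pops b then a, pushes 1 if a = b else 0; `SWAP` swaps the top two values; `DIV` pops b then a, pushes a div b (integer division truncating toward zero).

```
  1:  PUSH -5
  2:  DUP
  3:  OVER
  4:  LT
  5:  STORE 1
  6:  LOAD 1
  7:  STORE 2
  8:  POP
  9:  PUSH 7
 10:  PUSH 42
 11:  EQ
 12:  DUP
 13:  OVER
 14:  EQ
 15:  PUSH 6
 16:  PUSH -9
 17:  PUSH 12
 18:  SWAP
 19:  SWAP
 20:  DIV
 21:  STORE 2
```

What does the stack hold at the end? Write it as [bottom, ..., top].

PUSH -5  -5
DUP      -5 -5
OVER     -5 -5 -5
LT       -5 0
STORE 1  -5
LOAD 1   -5 0
STORE 2  -5
POP      (empty)
PUSH 7   7
PUSH 42  7 42
EQ       0
DUP      0 0
OVER     0 0 0
EQ       0 1
PUSH 6   0 1 6
PUSH -9  0 1 6 -9
PUSH 12  0 1 6 -9 12
SWAP     0 1 6 12 -9
SWAP     0 1 6 -9 12
DIV      0 1 6 0
STORE 2  0 1 6

[0, 1, 6]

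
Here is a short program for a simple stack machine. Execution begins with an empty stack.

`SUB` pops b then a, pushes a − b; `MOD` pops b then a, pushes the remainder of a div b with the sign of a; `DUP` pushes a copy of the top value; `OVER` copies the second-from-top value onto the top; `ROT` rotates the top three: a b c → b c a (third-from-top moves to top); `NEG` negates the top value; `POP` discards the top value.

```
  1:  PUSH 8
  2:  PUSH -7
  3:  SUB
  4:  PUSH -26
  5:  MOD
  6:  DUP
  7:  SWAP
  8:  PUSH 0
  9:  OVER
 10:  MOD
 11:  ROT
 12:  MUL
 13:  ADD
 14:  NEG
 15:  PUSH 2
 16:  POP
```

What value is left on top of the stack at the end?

PUSH 8    8
PUSH -7   8 -7
SUB       15
PUSH -26  15 -26
MOD       15
DUP       15 15
SWAP      15 15
PUSH 0    15 15 0
OVER      15 15 0 15
MOD       15 15 0
ROT       15 0 15
MUL       15 0
ADD       15
NEG       -15
PUSH 2    -15 2
POP       -15

-15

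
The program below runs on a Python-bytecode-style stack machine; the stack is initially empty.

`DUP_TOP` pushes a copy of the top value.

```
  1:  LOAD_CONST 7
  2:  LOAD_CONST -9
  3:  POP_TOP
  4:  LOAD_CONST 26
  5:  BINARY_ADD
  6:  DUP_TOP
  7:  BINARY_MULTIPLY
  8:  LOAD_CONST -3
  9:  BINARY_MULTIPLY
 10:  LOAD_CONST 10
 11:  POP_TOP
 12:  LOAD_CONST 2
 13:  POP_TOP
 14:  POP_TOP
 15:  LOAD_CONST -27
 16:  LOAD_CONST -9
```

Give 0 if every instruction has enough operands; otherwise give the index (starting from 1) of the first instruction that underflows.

0

LOAD_CONST 7    -> 7
LOAD_CONST -9   -> 7 -9
POP_TOP         -> 7
LOAD_CONST 26   -> 7 26
BINARY_ADD      -> 33
DUP_TOP         -> 33 33
BINARY_MULTIPLY -> 1089
LOAD_CONST -3   -> 1089 -3
BINARY_MULTIPLY -> -3267
LOAD_CONST 10   -> -3267 10
POP_TOP         -> -3267
LOAD_CONST 2    -> -3267 2
POP_TOP         -> -3267
POP_TOP         -> (empty)
LOAD_CONST -27  -> -27
LOAD_CONST -9   -> -27 -9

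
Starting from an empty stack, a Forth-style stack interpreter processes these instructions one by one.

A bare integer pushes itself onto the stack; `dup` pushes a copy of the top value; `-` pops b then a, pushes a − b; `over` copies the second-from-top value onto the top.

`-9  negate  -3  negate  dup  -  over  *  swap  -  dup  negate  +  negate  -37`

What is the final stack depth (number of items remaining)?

2

-9      -9
negate  9
-3      9 -3
negate  9 3
dup     9 3 3
-       9 0
over    9 0 9
*       9 0
swap    0 9
-       -9
dup     -9 -9
negate  -9 9
+       0
negate  0
-37     0 -37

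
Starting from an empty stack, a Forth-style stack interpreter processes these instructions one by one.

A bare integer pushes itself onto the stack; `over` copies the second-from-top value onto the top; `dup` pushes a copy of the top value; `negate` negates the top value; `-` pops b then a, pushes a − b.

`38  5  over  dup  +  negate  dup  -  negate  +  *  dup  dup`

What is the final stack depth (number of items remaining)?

38      38
5       38 5
over    38 5 38
dup     38 5 38 38
+       38 5 76
negate  38 5 -76
dup     38 5 -76 -76
-       38 5 0
negate  38 5 0
+       38 5
*       190
dup     190 190
dup     190 190 190

3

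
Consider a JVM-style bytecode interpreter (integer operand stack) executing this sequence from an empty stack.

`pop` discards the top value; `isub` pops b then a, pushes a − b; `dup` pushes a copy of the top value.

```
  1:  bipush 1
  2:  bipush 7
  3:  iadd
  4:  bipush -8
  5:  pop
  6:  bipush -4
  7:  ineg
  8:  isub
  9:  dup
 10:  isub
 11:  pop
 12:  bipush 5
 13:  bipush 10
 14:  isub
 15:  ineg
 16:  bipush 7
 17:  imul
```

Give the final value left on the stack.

35

bipush 1  : [1]
bipush 7  : [1, 7]
iadd      : [8]
bipush -8 : [8, -8]
pop       : [8]
bipush -4 : [8, -4]
ineg      : [8, 4]
isub      : [4]
dup       : [4, 4]
isub      : [0]
pop       : []
bipush 5  : [5]
bipush 10 : [5, 10]
isub      : [-5]
ineg      : [5]
bipush 7  : [5, 7]
imul      : [35]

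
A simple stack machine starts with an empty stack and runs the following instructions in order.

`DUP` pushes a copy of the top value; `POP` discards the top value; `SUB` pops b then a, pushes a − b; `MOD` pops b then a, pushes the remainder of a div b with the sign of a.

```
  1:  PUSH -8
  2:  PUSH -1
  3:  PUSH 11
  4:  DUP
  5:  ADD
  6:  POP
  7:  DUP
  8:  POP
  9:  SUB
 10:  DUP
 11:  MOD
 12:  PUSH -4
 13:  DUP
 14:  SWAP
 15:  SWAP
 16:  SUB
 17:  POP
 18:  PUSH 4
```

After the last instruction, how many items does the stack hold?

2

PUSH -8 → -8
PUSH -1 → -8 -1
PUSH 11 → -8 -1 11
DUP     → -8 -1 11 11
ADD     → -8 -1 22
POP     → -8 -1
DUP     → -8 -1 -1
POP     → -8 -1
SUB     → -7
DUP     → -7 -7
MOD     → 0
PUSH -4 → 0 -4
DUP     → 0 -4 -4
SWAP    → 0 -4 -4
SWAP    → 0 -4 -4
SUB     → 0 0
POP     → 0
PUSH 4  → 0 4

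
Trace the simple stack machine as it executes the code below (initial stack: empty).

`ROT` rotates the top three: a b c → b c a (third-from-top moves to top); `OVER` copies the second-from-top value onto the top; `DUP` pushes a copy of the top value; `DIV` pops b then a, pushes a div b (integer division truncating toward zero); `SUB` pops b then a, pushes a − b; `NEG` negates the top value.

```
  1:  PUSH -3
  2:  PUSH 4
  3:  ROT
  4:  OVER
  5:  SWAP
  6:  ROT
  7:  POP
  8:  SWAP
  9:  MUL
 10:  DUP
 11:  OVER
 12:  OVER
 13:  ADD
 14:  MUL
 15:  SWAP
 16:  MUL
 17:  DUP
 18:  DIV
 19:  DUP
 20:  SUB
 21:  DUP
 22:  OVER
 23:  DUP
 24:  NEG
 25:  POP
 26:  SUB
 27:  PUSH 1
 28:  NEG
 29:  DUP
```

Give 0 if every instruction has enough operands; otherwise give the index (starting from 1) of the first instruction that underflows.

PUSH -3 : -3
PUSH 4  : -3 4
ROT  — needs 3 operands, stack has 2 → underflow

3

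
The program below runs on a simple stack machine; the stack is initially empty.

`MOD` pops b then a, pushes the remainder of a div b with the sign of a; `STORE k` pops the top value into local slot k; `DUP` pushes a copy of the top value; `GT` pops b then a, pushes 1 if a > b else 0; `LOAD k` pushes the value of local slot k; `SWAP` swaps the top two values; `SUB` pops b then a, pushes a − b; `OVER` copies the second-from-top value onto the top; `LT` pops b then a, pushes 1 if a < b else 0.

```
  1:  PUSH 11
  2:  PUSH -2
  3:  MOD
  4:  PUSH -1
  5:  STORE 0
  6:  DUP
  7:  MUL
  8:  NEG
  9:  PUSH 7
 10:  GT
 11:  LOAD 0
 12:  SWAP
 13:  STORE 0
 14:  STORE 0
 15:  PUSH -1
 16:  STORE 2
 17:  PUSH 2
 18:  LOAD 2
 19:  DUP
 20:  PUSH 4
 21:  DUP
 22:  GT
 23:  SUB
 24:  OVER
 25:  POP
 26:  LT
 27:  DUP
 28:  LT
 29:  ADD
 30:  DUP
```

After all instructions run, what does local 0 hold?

PUSH 11 → [11]
PUSH -2 → [11, -2]
MOD     → [1]
PUSH -1 → [1, -1]
STORE 0 → [1]
DUP     → [1, 1]
MUL     → [1]
NEG     → [-1]
PUSH 7  → [-1, 7]
GT      → [0]
LOAD 0  → [0, -1]
SWAP    → [-1, 0]
STORE 0 → [-1]
STORE 0 → []
PUSH -1 → [-1]
STORE 2 → []
PUSH 2  → [2]
LOAD 2  → [2, -1]
DUP     → [2, -1, -1]
PUSH 4  → [2, -1, -1, 4]
DUP     → [2, -1, -1, 4, 4]
GT      → [2, -1, -1, 0]
SUB     → [2, -1, -1]
OVER    → [2, -1, -1, -1]
POP     → [2, -1, -1]
LT      → [2, 0]
DUP     → [2, 0, 0]
LT      → [2, 0]
ADD     → [2]
DUP     → [2, 2]

-1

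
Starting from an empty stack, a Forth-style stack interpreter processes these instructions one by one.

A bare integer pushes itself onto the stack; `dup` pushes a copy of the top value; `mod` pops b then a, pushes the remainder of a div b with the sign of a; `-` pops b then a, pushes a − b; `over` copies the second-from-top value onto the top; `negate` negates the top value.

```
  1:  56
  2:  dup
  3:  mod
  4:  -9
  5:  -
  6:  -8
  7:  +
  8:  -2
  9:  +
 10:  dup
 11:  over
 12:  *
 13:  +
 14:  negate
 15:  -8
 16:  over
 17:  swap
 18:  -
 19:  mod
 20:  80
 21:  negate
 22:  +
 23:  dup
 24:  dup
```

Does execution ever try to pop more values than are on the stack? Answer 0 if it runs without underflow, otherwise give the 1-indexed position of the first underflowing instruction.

0

56     → [56]
dup    → [56, 56]
mod    → [0]
-9     → [0, -9]
-      → [9]
-8     → [9, -8]
+      → [1]
-2     → [1, -2]
+      → [-1]
dup    → [-1, -1]
over   → [-1, -1, -1]
*      → [-1, 1]
+      → [0]
negate → [0]
-8     → [0, -8]
over   → [0, -8, 0]
swap   → [0, 0, -8]
-      → [0, 8]
mod    → [0]
80     → [0, 80]
negate → [0, -80]
+      → [-80]
dup    → [-80, -80]
dup    → [-80, -80, -80]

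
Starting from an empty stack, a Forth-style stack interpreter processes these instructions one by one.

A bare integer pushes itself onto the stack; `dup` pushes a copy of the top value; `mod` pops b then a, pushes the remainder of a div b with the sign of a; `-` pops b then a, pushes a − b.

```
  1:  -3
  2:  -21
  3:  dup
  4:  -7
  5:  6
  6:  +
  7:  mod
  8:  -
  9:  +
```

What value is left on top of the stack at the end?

-3  → -3
-21 → -3 -21
dup → -3 -21 -21
-7  → -3 -21 -21 -7
6   → -3 -21 -21 -7 6
+   → -3 -21 -21 -1
mod → -3 -21 0
-   → -3 -21
+   → -24

-24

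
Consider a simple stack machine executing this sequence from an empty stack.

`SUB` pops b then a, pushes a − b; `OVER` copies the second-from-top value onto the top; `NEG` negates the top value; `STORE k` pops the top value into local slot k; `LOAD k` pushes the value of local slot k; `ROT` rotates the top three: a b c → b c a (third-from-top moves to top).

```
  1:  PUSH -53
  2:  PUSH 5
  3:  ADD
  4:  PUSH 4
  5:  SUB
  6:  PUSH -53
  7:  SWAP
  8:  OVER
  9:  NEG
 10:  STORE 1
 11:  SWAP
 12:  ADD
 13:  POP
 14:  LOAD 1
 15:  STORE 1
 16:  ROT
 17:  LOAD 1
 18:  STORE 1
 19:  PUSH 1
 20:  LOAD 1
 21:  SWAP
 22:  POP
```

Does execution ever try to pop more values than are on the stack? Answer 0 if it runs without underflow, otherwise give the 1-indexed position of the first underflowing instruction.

16

PUSH -53  -53
PUSH 5    -53 5
ADD       -48
PUSH 4    -48 4
SUB       -52
PUSH -53  -52 -53
SWAP      -53 -52
OVER      -53 -52 -53
NEG       -53 -52 53
STORE 1   -53 -52
SWAP      -52 -53
ADD       -105
POP       (empty)
LOAD 1    53
STORE 1   (empty)
ROT  — needs 3 operands, stack has 0 → underflow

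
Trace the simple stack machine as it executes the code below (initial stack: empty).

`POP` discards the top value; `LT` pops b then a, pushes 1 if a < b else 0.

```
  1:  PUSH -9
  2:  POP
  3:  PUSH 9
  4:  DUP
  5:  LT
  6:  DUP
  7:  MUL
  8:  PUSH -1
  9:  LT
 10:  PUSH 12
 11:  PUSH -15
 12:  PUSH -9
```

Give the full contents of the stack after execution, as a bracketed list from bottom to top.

[0, 12, -15, -9]

PUSH -9  → -9
POP      → (empty)
PUSH 9   → 9
DUP      → 9 9
LT       → 0
DUP      → 0 0
MUL      → 0
PUSH -1  → 0 -1
LT       → 0
PUSH 12  → 0 12
PUSH -15 → 0 12 -15
PUSH -9  → 0 12 -15 -9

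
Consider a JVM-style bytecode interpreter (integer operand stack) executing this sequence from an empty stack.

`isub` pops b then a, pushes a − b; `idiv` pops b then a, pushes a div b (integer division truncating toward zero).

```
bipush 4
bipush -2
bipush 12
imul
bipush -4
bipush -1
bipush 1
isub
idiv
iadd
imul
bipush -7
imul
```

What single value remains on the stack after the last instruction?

616

bipush 4   [4]
bipush -2  [4, -2]
bipush 12  [4, -2, 12]
imul       [4, -24]
bipush -4  [4, -24, -4]
bipush -1  [4, -24, -4, -1]
bipush 1   [4, -24, -4, -1, 1]
isub       [4, -24, -4, -2]
idiv       [4, -24, 2]
iadd       [4, -22]
imul       [-88]
bipush -7  [-88, -7]
imul       [616]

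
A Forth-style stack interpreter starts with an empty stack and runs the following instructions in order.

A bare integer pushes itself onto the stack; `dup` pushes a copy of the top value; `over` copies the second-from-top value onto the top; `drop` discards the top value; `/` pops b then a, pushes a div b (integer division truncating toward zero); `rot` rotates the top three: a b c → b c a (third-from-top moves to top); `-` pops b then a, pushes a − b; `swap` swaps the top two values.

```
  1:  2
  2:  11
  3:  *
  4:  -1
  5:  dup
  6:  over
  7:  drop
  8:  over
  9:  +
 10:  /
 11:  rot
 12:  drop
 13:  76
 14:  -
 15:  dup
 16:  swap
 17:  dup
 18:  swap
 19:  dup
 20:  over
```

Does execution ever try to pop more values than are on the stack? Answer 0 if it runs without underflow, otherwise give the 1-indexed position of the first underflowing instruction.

11

2    → [2]
11   → [2, 11]
*    → [22]
-1   → [22, -1]
dup  → [22, -1, -1]
over → [22, -1, -1, -1]
drop → [22, -1, -1]
over → [22, -1, -1, -1]
+    → [22, -1, -2]
/    → [22, 0]
rot  — needs 3 operands, stack has 2 → underflow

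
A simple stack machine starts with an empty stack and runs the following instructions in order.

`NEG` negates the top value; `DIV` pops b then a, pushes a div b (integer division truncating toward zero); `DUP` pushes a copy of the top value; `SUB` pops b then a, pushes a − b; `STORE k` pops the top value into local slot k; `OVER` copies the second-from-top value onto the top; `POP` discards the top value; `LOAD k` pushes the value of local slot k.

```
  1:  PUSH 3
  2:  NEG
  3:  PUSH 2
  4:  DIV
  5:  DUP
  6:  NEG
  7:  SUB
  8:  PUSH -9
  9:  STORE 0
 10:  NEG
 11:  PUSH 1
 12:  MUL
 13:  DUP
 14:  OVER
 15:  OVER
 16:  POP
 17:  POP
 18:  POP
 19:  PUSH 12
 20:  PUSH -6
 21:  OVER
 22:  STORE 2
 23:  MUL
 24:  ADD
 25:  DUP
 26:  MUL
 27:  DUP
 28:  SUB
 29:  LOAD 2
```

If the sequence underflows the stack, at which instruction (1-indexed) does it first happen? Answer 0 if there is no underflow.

PUSH 3  -> [3]
NEG     -> [-3]
PUSH 2  -> [-3, 2]
DIV     -> [-1]
DUP     -> [-1, -1]
NEG     -> [-1, 1]
SUB     -> [-2]
PUSH -9 -> [-2, -9]
STORE 0 -> [-2]
NEG     -> [2]
PUSH 1  -> [2, 1]
MUL     -> [2]
DUP     -> [2, 2]
OVER    -> [2, 2, 2]
OVER    -> [2, 2, 2, 2]
POP     -> [2, 2, 2]
POP     -> [2, 2]
POP     -> [2]
PUSH 12 -> [2, 12]
PUSH -6 -> [2, 12, -6]
OVER    -> [2, 12, -6, 12]
STORE 2 -> [2, 12, -6]
MUL     -> [2, -72]
ADD     -> [-70]
DUP     -> [-70, -70]
MUL     -> [4900]
DUP     -> [4900, 4900]
SUB     -> [0]
LOAD 2  -> [0, 12]

0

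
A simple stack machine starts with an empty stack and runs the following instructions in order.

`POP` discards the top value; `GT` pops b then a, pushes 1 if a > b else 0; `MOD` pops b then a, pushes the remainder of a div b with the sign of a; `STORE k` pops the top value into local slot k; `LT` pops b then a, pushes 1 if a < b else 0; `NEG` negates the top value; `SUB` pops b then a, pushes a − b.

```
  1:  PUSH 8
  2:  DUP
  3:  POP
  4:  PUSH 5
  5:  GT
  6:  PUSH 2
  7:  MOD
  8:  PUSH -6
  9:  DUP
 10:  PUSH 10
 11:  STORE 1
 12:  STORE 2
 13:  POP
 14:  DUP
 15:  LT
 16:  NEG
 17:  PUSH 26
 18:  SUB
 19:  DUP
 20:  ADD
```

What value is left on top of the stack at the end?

PUSH 8  -> 8
DUP     -> 8 8
POP     -> 8
PUSH 5  -> 8 5
GT      -> 1
PUSH 2  -> 1 2
MOD     -> 1
PUSH -6 -> 1 -6
DUP     -> 1 -6 -6
PUSH 10 -> 1 -6 -6 10
STORE 1 -> 1 -6 -6
STORE 2 -> 1 -6
POP     -> 1
DUP     -> 1 1
LT      -> 0
NEG     -> 0
PUSH 26 -> 0 26
SUB     -> -26
DUP     -> -26 -26
ADD     -> -52

-52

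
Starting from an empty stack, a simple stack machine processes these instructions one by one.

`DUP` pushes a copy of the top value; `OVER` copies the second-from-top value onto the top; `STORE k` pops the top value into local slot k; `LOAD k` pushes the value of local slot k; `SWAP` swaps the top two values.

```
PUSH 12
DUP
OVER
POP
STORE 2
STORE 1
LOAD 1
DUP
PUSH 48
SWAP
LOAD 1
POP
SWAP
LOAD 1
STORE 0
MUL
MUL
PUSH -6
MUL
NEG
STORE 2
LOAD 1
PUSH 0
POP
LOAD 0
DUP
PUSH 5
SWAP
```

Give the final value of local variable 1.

PUSH 12 -> 12
DUP     -> 12 12
OVER    -> 12 12 12
POP     -> 12 12
STORE 2 -> 12
STORE 1 -> (empty)
LOAD 1  -> 12
DUP     -> 12 12
PUSH 48 -> 12 12 48
SWAP    -> 12 48 12
LOAD 1  -> 12 48 12 12
POP     -> 12 48 12
SWAP    -> 12 12 48
LOAD 1  -> 12 12 48 12
STORE 0 -> 12 12 48
MUL     -> 12 576
MUL     -> 6912
PUSH -6 -> 6912 -6
MUL     -> -41472
NEG     -> 41472
STORE 2 -> (empty)
LOAD 1  -> 12
PUSH 0  -> 12 0
POP     -> 12
LOAD 0  -> 12 12
DUP     -> 12 12 12
PUSH 5  -> 12 12 12 5
SWAP    -> 12 12 5 12

12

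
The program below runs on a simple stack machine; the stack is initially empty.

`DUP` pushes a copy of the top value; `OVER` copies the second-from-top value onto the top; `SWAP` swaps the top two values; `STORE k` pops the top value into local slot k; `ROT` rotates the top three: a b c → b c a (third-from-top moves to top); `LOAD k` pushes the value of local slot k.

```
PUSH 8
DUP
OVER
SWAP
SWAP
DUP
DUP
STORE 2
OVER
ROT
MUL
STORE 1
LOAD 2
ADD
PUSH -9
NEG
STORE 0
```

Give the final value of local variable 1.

64

PUSH 8   8
DUP      8 8
OVER     8 8 8
SWAP     8 8 8
SWAP     8 8 8
DUP      8 8 8 8
DUP      8 8 8 8 8
STORE 2  8 8 8 8
OVER     8 8 8 8 8
ROT      8 8 8 8 8
MUL      8 8 8 64
STORE 1  8 8 8
LOAD 2   8 8 8 8
ADD      8 8 16
PUSH -9  8 8 16 -9
NEG      8 8 16 9
STORE 0  8 8 16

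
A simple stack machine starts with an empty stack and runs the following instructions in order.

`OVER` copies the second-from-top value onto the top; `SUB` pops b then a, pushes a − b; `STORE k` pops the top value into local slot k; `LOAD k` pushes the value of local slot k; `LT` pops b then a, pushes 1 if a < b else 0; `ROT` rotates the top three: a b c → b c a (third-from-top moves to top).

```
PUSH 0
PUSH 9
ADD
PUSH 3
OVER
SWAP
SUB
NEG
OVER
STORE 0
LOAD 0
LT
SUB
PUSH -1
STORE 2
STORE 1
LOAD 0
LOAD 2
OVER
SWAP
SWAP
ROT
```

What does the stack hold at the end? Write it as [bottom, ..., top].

PUSH 0  → 0
PUSH 9  → 0 9
ADD     → 9
PUSH 3  → 9 3
OVER    → 9 3 9
SWAP    → 9 9 3
SUB     → 9 6
NEG     → 9 -6
OVER    → 9 -6 9
STORE 0 → 9 -6
LOAD 0  → 9 -6 9
LT      → 9 1
SUB     → 8
PUSH -1 → 8 -1
STORE 2 → 8
STORE 1 → (empty)
LOAD 0  → 9
LOAD 2  → 9 -1
OVER    → 9 -1 9
SWAP    → 9 9 -1
SWAP    → 9 -1 9
ROT     → -1 9 9

[-1, 9, 9]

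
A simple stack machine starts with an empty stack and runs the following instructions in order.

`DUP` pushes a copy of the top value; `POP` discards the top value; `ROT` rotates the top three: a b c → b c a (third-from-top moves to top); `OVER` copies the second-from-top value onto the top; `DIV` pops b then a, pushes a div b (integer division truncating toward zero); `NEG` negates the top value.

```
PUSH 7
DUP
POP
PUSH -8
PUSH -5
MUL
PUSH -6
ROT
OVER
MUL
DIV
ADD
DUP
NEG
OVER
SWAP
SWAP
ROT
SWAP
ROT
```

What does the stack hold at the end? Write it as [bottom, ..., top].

[40, 40, -40]

PUSH 7  → [7]
DUP     → [7, 7]
POP     → [7]
PUSH -8 → [7, -8]
PUSH -5 → [7, -8, -5]
MUL     → [7, 40]
PUSH -6 → [7, 40, -6]
ROT     → [40, -6, 7]
OVER    → [40, -6, 7, -6]
MUL     → [40, -6, -42]
DIV     → [40, 0]
ADD     → [40]
DUP     → [40, 40]
NEG     → [40, -40]
OVER    → [40, -40, 40]
SWAP    → [40, 40, -40]
SWAP    → [40, -40, 40]
ROT     → [-40, 40, 40]
SWAP    → [-40, 40, 40]
ROT     → [40, 40, -40]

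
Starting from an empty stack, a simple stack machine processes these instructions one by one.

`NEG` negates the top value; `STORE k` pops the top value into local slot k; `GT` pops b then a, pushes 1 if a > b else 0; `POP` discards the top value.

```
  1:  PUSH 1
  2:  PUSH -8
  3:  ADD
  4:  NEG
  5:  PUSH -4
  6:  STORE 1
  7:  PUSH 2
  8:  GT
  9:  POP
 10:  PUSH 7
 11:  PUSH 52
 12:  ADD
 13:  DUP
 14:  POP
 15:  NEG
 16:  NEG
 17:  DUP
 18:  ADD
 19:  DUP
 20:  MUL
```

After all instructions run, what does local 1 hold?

PUSH 1  -> [1]
PUSH -8 -> [1, -8]
ADD     -> [-7]
NEG     -> [7]
PUSH -4 -> [7, -4]
STORE 1 -> [7]
PUSH 2  -> [7, 2]
GT      -> [1]
POP     -> []
PUSH 7  -> [7]
PUSH 52 -> [7, 52]
ADD     -> [59]
DUP     -> [59, 59]
POP     -> [59]
NEG     -> [-59]
NEG     -> [59]
DUP     -> [59, 59]
ADD     -> [118]
DUP     -> [118, 118]
MUL     -> [13924]

-4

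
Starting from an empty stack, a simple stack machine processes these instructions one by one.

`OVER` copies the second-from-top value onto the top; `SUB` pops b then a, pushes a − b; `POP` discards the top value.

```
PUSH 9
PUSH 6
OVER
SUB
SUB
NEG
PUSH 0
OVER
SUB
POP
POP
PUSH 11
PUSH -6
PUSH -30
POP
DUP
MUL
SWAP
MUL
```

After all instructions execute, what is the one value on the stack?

PUSH 9    9
PUSH 6    9 6
OVER      9 6 9
SUB       9 -3
SUB       12
NEG       -12
PUSH 0    -12 0
OVER      -12 0 -12
SUB       -12 12
POP       -12
POP       (empty)
PUSH 11   11
PUSH -6   11 -6
PUSH -30  11 -6 -30
POP       11 -6
DUP       11 -6 -6
MUL       11 36
SWAP      36 11
MUL       396

396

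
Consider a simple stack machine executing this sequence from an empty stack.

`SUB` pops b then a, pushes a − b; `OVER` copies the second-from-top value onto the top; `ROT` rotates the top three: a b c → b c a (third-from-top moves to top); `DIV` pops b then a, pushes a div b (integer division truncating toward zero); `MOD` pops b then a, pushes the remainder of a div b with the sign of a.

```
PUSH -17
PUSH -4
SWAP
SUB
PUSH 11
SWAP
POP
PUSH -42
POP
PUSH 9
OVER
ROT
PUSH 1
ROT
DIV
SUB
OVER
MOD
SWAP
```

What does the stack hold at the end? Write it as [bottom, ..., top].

PUSH -17  -17
PUSH -4   -17 -4
SWAP      -4 -17
SUB       13
PUSH 11   13 11
SWAP      11 13
POP       11
PUSH -42  11 -42
POP       11
PUSH 9    11 9
OVER      11 9 11
ROT       9 11 11
PUSH 1    9 11 11 1
ROT       9 11 1 11
DIV       9 11 0
SUB       9 11
OVER      9 11 9
MOD       9 2
SWAP      2 9

[2, 9]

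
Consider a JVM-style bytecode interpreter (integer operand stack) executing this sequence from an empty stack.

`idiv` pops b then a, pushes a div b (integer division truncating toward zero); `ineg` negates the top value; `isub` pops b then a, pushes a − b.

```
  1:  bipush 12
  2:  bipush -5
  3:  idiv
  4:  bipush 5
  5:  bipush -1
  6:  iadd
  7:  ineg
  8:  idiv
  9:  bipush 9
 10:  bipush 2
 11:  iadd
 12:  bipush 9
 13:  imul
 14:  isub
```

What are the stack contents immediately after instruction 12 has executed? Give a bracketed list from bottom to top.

[0, 11, 9]

bipush 12 : [12]
bipush -5 : [12, -5]
idiv      : [-2]
bipush 5  : [-2, 5]
bipush -1 : [-2, 5, -1]
iadd      : [-2, 4]
ineg      : [-2, -4]
idiv      : [0]
bipush 9  : [0, 9]
bipush 2  : [0, 9, 2]
iadd      : [0, 11]
bipush 9  : [0, 11, 9]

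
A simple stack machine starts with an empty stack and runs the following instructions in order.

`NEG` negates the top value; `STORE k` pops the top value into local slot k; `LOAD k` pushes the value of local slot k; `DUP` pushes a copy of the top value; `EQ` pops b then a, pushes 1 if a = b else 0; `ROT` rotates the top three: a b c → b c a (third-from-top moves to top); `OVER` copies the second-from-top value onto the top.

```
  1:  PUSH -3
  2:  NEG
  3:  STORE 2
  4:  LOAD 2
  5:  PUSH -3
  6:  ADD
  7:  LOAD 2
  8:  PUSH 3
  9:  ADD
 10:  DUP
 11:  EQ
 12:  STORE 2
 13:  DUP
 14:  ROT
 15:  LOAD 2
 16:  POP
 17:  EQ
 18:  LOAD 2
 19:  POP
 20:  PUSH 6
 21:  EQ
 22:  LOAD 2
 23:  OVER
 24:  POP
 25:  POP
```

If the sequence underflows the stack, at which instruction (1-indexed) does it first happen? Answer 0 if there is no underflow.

14

PUSH -3 → -3
NEG     → 3
STORE 2 → (empty)
LOAD 2  → 3
PUSH -3 → 3 -3
ADD     → 0
LOAD 2  → 0 3
PUSH 3  → 0 3 3
ADD     → 0 6
DUP     → 0 6 6
EQ      → 0 1
STORE 2 → 0
DUP     → 0 0
ROT  — needs 3 operands, stack has 2 → underflow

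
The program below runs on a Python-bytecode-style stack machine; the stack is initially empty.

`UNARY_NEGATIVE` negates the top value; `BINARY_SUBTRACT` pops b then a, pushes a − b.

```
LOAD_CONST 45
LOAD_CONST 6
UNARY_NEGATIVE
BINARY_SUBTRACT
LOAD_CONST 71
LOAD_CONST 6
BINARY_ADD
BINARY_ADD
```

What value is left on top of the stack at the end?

128

LOAD_CONST 45   → [45]
LOAD_CONST 6    → [45, 6]
UNARY_NEGATIVE  → [45, -6]
BINARY_SUBTRACT → [51]
LOAD_CONST 71   → [51, 71]
LOAD_CONST 6    → [51, 71, 6]
BINARY_ADD      → [51, 77]
BINARY_ADD      → [128]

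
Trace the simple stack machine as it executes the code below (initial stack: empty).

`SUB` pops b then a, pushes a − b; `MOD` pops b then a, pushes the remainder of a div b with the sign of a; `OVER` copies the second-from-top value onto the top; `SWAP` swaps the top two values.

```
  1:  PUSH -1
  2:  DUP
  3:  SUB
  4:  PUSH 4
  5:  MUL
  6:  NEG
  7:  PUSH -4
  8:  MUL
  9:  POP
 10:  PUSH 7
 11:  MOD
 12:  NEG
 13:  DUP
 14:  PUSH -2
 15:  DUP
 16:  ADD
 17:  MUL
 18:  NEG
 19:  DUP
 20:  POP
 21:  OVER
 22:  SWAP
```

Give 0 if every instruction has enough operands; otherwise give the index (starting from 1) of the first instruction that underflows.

11

PUSH -1 → [-1]
DUP     → [-1, -1]
SUB     → [0]
PUSH 4  → [0, 4]
MUL     → [0]
NEG     → [0]
PUSH -4 → [0, -4]
MUL     → [0]
POP     → []
PUSH 7  → [7]
MOD  — needs 2 operands, stack has 1 → underflow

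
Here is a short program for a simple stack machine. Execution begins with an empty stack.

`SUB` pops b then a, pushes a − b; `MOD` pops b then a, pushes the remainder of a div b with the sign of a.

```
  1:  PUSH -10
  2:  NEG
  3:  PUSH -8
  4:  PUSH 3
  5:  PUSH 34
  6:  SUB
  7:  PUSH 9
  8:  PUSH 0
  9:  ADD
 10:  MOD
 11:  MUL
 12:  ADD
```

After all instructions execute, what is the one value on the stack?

42

PUSH -10 -> -10
NEG      -> 10
PUSH -8  -> 10 -8
PUSH 3   -> 10 -8 3
PUSH 34  -> 10 -8 3 34
SUB      -> 10 -8 -31
PUSH 9   -> 10 -8 -31 9
PUSH 0   -> 10 -8 -31 9 0
ADD      -> 10 -8 -31 9
MOD      -> 10 -8 -4
MUL      -> 10 32
ADD      -> 42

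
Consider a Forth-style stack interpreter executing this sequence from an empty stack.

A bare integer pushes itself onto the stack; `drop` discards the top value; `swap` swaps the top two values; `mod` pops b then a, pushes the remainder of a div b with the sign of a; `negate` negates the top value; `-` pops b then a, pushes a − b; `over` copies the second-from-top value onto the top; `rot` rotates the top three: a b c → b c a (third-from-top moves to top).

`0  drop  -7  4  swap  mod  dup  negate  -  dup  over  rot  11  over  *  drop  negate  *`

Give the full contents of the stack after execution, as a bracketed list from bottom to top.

0      → [0]
drop   → []
-7     → [-7]
4      → [-7, 4]
swap   → [4, -7]
mod    → [4]
dup    → [4, 4]
negate → [4, -4]
-      → [8]
dup    → [8, 8]
over   → [8, 8, 8]
rot    → [8, 8, 8]
11     → [8, 8, 8, 11]
over   → [8, 8, 8, 11, 8]
*      → [8, 8, 8, 88]
drop   → [8, 8, 8]
negate → [8, 8, -8]
*      → [8, -64]

[8, -64]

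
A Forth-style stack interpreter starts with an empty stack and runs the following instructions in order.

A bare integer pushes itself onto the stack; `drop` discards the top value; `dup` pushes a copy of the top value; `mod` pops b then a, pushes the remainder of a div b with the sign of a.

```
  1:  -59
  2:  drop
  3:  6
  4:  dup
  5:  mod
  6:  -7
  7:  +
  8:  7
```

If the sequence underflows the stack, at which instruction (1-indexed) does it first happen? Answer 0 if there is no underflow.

-59  -> [-59]
drop -> []
6    -> [6]
dup  -> [6, 6]
mod  -> [0]
-7   -> [0, -7]
+    -> [-7]
7    -> [-7, 7]

0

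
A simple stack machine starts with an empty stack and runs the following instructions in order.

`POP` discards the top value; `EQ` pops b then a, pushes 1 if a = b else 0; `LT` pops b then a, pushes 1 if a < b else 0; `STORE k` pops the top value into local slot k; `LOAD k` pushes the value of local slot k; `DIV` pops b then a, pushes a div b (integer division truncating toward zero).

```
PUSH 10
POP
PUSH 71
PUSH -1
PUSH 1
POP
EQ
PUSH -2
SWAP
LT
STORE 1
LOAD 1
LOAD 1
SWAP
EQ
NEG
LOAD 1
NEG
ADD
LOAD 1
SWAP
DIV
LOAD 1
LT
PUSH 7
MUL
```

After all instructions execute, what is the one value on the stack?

PUSH 10  [10]
POP      []
PUSH 71  [71]
PUSH -1  [71, -1]
PUSH 1   [71, -1, 1]
POP      [71, -1]
EQ       [0]
PUSH -2  [0, -2]
SWAP     [-2, 0]
LT       [1]
STORE 1  []
LOAD 1   [1]
LOAD 1   [1, 1]
SWAP     [1, 1]
EQ       [1]
NEG      [-1]
LOAD 1   [-1, 1]
NEG      [-1, -1]
ADD      [-2]
LOAD 1   [-2, 1]
SWAP     [1, -2]
DIV      [0]
LOAD 1   [0, 1]
LT       [1]
PUSH 7   [1, 7]
MUL      [7]

7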